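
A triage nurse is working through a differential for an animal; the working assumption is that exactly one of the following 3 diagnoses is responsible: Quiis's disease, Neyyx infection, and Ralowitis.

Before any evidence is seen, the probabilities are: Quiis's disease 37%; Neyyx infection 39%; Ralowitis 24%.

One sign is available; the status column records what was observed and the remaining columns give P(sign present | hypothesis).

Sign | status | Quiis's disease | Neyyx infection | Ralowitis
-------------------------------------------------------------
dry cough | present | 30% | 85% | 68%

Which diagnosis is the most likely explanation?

For each hypothesis, the unnormalized posterior weight is prior × likelihood:
  Quiis's disease: 0.37 × 0.30 = 0.111
  Neyyx infection: 0.39 × 0.85 = 0.3315
  Ralowitis: 0.24 × 0.68 = 0.1632
The unnormalized weights sum to 0.6057.
P(Quiis's disease | evidence) ≈ 0.111 / 0.6057 ≈ 0.183
P(Neyyx infection | evidence) ≈ 0.3315 / 0.6057 ≈ 0.547
P(Ralowitis | evidence) ≈ 0.1632 / 0.6057 ≈ 0.269
The largest is 0.547, so Neyyx infection is most probable.

Neyyx infection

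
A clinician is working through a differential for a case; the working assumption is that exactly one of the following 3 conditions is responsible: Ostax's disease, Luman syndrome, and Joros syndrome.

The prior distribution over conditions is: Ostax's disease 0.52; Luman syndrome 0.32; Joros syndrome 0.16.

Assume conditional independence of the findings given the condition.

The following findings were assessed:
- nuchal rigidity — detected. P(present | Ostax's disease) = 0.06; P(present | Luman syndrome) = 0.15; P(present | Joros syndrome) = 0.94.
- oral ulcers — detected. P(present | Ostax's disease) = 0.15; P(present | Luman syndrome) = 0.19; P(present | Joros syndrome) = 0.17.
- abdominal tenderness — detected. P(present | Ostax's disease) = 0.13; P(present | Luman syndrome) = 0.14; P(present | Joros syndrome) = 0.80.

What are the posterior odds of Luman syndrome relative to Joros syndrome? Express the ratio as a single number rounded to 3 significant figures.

0.0624

Unnormalized posterior weight (prior times the finding likelihoods) for each of the two hypotheses:
  Luman syndrome: 0.32 × 0.15 × 0.19 × 0.14 = 0.0012768
  Joros syndrome: 0.16 × 0.94 × 0.17 × 0.80 = 0.020454
Posterior odds = 0.0012768 / 0.020454 ≈ 0.0624.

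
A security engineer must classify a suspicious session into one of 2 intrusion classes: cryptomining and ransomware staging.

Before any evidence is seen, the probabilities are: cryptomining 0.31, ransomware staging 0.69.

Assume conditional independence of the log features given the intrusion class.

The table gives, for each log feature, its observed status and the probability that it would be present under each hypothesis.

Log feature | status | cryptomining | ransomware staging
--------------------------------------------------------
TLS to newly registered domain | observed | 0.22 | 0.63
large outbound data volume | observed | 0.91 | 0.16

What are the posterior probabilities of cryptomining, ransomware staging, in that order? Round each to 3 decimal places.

By Bayes' rule with conditional independence, the unnormalized weight for each hypothesis is prior × ∏ likelihoods:
  cryptomining: 0.31 × 0.22 × 0.91 = 0.062062
  ransomware staging: 0.69 × 0.63 × 0.16 = 0.069552
Marginal likelihood of the evidence = 0.13161.
P(cryptomining | evidence) = 0.062062 / 0.13161 ≈ 0.472
P(ransomware staging | evidence) = 0.069552 / 0.13161 ≈ 0.528

0.472, 0.528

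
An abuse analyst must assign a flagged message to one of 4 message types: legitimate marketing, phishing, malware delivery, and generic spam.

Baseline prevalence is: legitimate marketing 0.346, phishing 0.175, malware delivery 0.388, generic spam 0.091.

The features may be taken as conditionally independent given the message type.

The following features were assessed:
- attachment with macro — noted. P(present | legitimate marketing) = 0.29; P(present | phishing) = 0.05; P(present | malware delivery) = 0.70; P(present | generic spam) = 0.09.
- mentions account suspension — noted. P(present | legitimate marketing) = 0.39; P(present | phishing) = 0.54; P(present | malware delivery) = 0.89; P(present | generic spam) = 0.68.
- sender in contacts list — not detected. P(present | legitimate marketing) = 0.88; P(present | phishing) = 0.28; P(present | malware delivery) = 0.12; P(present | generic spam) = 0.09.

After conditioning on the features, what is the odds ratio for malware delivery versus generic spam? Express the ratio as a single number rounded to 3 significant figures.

42.0

Posterior odds equal prior odds times the likelihood ratio; only the two competing hypotheses matter (using 1 − P(present | H) for each absent feature).
  malware delivery: 0.388 × 0.70 × 0.89 × (1 − 0.12) = 0.21272
  generic spam: 0.091 × 0.09 × 0.68 × (1 − 0.09) = 0.005068
Odds(malware delivery : generic spam) = 0.21272 / 0.005068 ≈ 42.0.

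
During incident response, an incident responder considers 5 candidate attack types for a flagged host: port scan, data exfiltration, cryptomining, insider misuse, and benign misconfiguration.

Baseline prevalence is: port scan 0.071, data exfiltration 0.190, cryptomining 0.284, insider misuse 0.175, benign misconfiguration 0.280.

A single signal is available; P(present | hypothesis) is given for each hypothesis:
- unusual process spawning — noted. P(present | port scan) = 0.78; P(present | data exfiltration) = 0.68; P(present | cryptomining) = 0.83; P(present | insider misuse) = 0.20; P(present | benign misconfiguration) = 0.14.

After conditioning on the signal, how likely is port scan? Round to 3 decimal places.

For each hypothesis, the unnormalized posterior weight is prior × likelihood:
  port scan: 0.071 × 0.78 = 0.05538
  data exfiltration: 0.190 × 0.68 = 0.1292
  cryptomining: 0.284 × 0.83 = 0.23572
  insider misuse: 0.175 × 0.20 = 0.035
  benign misconfiguration: 0.280 × 0.14 = 0.0392
Normalizing constant Z = 0.05538 + 0.1292 + 0.23572 + 0.035 + 0.0392 = 0.4945.
P(port scan | evidence) = 0.05538 / 0.4945 ≈ 0.112.

0.112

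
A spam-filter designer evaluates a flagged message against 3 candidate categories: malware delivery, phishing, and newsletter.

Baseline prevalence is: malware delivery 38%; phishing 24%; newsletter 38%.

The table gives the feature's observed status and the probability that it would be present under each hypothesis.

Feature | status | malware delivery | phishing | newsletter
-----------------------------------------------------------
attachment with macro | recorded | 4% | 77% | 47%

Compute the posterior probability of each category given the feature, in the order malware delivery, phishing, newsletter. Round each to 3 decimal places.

Multiply each prior by the likelihood of the feature:
  malware delivery: 0.38 × 0.04 = 0.0152
  phishing: 0.24 × 0.77 = 0.1848
  newsletter: 0.38 × 0.47 = 0.1786
The unnormalized weights sum to 0.3786.
P(malware delivery | evidence) = 0.0152 / 0.3786 ≈ 0.040
P(phishing | evidence) = 0.1848 / 0.3786 ≈ 0.488
P(newsletter | evidence) = 0.1786 / 0.3786 ≈ 0.472

0.040, 0.488, 0.472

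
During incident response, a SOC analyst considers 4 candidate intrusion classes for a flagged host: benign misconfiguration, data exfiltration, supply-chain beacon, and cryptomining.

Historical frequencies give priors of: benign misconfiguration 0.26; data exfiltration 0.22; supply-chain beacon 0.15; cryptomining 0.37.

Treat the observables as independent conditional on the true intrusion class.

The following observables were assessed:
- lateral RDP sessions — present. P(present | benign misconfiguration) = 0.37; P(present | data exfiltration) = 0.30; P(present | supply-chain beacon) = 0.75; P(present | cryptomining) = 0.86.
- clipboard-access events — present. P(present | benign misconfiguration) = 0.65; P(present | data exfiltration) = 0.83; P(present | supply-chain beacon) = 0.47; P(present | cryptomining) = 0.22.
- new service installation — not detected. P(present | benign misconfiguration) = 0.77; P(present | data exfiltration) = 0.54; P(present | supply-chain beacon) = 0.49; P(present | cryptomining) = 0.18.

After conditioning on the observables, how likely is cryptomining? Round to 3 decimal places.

0.463

By Bayes' rule with conditional independence, the unnormalized weight for each hypothesis is prior × ∏ likelihoods (using 1 − P(present | H) for each absent observable):
  benign misconfiguration: 0.26 × 0.37 × 0.65 × (1 − 0.77) = 0.014382
  data exfiltration: 0.22 × 0.30 × 0.83 × (1 − 0.54) = 0.025199
  supply-chain beacon: 0.15 × 0.75 × 0.47 × (1 − 0.49) = 0.026966
  cryptomining: 0.37 × 0.86 × 0.22 × (1 − 0.18) = 0.057403
The unnormalized weights sum to 0.12395.
P(cryptomining | evidence) = 0.057403 / 0.12395 ≈ 0.463.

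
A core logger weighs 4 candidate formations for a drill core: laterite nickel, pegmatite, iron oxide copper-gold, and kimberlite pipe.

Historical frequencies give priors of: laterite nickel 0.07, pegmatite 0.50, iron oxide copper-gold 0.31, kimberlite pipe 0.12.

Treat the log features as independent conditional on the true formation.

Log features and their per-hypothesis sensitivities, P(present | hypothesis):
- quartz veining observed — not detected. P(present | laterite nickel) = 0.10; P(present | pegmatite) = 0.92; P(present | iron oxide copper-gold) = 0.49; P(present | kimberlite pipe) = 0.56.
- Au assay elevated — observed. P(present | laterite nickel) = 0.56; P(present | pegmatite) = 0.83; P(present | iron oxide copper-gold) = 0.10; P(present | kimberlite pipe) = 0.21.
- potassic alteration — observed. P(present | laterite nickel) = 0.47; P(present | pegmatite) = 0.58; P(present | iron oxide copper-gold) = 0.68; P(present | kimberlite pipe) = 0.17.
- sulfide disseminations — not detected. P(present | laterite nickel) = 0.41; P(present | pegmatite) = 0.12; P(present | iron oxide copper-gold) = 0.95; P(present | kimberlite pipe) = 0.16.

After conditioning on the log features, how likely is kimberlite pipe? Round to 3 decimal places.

0.055

For each hypothesis, the unnormalized posterior weight is prior × product of the log feature likelihoods (using 1 − P(present | H) for each absent log feature):
  laterite nickel: 0.07 × (1 − 0.10) × 0.56 × 0.47 × (1 − 0.41) = 0.0097831
  pegmatite: 0.50 × (1 − 0.92) × 0.83 × 0.58 × (1 − 0.12) = 0.016945
  iron oxide copper-gold: 0.31 × (1 − 0.49) × 0.10 × 0.68 × (1 − 0.95) = 0.00053754
  kimberlite pipe: 0.12 × (1 − 0.56) × 0.21 × 0.17 × (1 − 0.16) = 0.0015834
Marginal likelihood of the evidence = 0.028849.
P(kimberlite pipe | evidence) = 0.0015834 / 0.028849 ≈ 0.055.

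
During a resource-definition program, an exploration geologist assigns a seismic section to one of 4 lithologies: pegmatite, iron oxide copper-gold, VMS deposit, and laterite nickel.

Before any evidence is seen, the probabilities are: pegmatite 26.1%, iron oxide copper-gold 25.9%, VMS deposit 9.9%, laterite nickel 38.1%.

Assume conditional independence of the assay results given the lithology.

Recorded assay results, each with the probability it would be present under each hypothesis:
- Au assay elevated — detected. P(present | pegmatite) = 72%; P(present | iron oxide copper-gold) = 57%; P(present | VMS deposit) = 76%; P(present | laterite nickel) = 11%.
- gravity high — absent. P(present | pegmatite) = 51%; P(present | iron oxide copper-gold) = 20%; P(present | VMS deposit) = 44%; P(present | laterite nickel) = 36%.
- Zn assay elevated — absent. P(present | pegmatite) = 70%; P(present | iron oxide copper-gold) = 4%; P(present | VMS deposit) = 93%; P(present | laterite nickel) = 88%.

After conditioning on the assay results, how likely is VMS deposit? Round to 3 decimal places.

Multiply each prior by the joint likelihood of the assay result pattern (using 1 − P(present | H) for each absent assay result):
  pegmatite: 0.261 × 0.72 × (1 − 0.51) × (1 − 0.70) = 0.027624
  iron oxide copper-gold: 0.259 × 0.57 × (1 − 0.20) × (1 − 0.04) = 0.11338
  VMS deposit: 0.099 × 0.76 × (1 − 0.44) × (1 − 0.93) = 0.0029494
  laterite nickel: 0.381 × 0.11 × (1 − 0.36) × (1 − 0.88) = 0.0032187
The unnormalized weights sum to 0.14717.
P(VMS deposit | evidence) = 0.0029494 / 0.14717 ≈ 0.020.

0.020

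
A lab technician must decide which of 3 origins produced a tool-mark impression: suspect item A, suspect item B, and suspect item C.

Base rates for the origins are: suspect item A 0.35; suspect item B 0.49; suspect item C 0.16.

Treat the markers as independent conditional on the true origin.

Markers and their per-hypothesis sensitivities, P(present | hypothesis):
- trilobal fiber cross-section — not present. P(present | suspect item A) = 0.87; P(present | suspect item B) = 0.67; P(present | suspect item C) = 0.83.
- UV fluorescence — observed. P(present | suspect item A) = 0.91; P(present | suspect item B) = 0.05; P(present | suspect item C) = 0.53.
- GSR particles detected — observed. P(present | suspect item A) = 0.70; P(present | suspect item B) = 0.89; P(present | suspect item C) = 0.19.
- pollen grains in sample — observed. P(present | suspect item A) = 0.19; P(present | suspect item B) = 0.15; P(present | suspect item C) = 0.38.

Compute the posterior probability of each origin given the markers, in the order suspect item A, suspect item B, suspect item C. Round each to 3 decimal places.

0.722, 0.142, 0.136

For each hypothesis, the unnormalized posterior weight is prior × product of the marker likelihoods (using 1 − P(present | H) for each absent marker):
  suspect item A: 0.35 × (1 − 0.87) × 0.91 × 0.70 × 0.19 = 0.0055069
  suspect item B: 0.49 × (1 − 0.67) × 0.05 × 0.89 × 0.15 = 0.0010793
  suspect item C: 0.16 × (1 − 0.83) × 0.53 × 0.19 × 0.38 = 0.0010408
Marginal likelihood of the evidence = 0.007627.
P(suspect item A | evidence) = 0.0055069 / 0.007627 ≈ 0.722
P(suspect item B | evidence) = 0.0010793 / 0.007627 ≈ 0.142
P(suspect item C | evidence) = 0.0010408 / 0.007627 ≈ 0.136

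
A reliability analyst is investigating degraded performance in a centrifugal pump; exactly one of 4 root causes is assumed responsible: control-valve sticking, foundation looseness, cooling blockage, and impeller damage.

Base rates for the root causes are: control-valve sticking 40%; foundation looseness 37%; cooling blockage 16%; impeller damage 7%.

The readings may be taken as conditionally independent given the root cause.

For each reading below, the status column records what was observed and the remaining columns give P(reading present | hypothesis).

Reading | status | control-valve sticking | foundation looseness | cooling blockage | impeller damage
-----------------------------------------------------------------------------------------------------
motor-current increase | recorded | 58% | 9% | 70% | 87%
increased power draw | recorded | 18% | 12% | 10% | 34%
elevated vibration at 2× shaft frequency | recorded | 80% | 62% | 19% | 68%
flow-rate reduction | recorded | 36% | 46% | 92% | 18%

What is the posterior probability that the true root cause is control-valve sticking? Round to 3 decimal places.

Multiply each prior by the joint likelihood of the reading pattern:
  control-valve sticking: 0.40 × 0.58 × 0.18 × 0.80 × 0.36 = 0.012027
  foundation looseness: 0.37 × 0.09 × 0.12 × 0.62 × 0.46 = 0.0011397
  cooling blockage: 0.16 × 0.70 × 0.10 × 0.19 × 0.92 = 0.0019578
  impeller damage: 0.07 × 0.87 × 0.34 × 0.68 × 0.18 = 0.0025344
The unnormalized weights sum to 0.017659.
P(control-valve sticking | evidence) = 0.012027 / 0.017659 ≈ 0.681.

0.681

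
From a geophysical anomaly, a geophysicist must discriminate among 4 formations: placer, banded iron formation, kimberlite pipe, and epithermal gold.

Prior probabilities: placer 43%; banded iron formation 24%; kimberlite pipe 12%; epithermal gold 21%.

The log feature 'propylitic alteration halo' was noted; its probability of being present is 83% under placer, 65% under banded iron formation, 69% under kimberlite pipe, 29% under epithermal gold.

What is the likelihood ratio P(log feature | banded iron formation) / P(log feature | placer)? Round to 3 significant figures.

0.783

The Bayes factor is the ratio of the two likelihoods.
  banded iron formation: 0.65
  placer: 0.83
Bayes factor = 0.65 / 0.83 ≈ 0.783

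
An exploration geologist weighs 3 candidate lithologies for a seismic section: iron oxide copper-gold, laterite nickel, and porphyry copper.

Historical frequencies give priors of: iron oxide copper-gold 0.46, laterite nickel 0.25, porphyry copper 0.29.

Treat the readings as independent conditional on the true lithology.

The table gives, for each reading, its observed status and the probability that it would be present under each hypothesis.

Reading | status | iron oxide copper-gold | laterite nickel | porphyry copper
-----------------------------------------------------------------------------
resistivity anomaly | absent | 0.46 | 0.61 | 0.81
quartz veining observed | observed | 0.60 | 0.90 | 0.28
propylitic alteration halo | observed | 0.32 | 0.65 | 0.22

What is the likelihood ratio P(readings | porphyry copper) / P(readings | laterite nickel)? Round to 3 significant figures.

Take the product of per-reading likelihoods under each hypothesis (using 1 − P(present | H) for each absent reading), then divide.
  porphyry copper: (1 − 0.81) × 0.28 × 0.22 = 0.011704
  laterite nickel: (1 − 0.61) × 0.90 × 0.65 = 0.22815
Bayes factor = 0.011704 / 0.22815 ≈ 0.0513

0.0513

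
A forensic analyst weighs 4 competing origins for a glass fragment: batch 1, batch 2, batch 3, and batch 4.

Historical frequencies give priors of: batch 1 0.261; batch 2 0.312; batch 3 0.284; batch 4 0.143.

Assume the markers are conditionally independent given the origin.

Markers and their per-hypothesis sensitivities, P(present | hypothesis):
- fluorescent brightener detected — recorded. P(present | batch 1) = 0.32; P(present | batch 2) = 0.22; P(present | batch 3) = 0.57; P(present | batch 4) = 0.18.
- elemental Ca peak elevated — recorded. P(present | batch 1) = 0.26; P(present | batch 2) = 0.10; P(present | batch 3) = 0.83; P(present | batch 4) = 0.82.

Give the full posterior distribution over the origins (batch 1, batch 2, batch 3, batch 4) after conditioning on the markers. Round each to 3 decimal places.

Multiply each prior by the joint likelihood of the marker pattern:
  batch 1: 0.261 × 0.32 × 0.26 = 0.021715
  batch 2: 0.312 × 0.22 × 0.10 = 0.006864
  batch 3: 0.284 × 0.57 × 0.83 = 0.13436
  batch 4: 0.143 × 0.18 × 0.82 = 0.021107
Normalizing constant Z = 0.021715 + 0.006864 + 0.13436 + 0.021107 = 0.18405.
P(batch 1 | evidence) = 0.021715 / 0.18405 ≈ 0.118
P(batch 2 | evidence) = 0.006864 / 0.18405 ≈ 0.037
P(batch 3 | evidence) = 0.13436 / 0.18405 ≈ 0.730
P(batch 4 | evidence) = 0.021107 / 0.18405 ≈ 0.115

0.118, 0.037, 0.730, 0.115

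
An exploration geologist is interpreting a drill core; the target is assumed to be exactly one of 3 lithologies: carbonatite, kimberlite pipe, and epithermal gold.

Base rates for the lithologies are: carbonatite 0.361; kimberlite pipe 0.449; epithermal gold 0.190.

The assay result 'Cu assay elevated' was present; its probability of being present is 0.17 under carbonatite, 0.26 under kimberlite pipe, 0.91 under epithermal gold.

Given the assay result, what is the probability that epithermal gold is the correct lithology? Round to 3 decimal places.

0.493

By Bayes' rule, the unnormalized weight for each hypothesis is prior × likelihood:
  carbonatite: 0.361 × 0.17 = 0.06137
  kimberlite pipe: 0.449 × 0.26 = 0.11674
  epithermal gold: 0.190 × 0.91 = 0.1729
The unnormalized weights sum to 0.35101.
P(epithermal gold | evidence) = 0.1729 / 0.35101 ≈ 0.493.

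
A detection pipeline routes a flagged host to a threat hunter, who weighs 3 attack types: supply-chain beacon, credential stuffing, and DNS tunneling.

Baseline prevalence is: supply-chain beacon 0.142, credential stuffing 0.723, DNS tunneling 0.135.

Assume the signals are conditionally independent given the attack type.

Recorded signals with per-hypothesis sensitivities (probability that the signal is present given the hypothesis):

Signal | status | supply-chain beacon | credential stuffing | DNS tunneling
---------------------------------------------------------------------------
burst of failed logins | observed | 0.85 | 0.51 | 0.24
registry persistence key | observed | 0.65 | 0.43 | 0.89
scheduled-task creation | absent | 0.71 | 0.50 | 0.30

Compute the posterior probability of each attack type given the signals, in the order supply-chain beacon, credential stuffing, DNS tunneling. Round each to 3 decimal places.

0.186, 0.649, 0.165

By Bayes' rule with conditional independence, the unnormalized weight for each hypothesis is prior × ∏ likelihoods (using 1 − P(present | H) for each absent signal):
  supply-chain beacon: 0.142 × 0.85 × 0.65 × (1 − 0.71) = 0.022752
  credential stuffing: 0.723 × 0.51 × 0.43 × (1 − 0.50) = 0.079277
  DNS tunneling: 0.135 × 0.24 × 0.89 × (1 − 0.30) = 0.020185
The unnormalized weights sum to 0.12221.
P(supply-chain beacon | evidence) = 0.022752 / 0.12221 ≈ 0.186
P(credential stuffing | evidence) = 0.079277 / 0.12221 ≈ 0.649
P(DNS tunneling | evidence) = 0.020185 / 0.12221 ≈ 0.165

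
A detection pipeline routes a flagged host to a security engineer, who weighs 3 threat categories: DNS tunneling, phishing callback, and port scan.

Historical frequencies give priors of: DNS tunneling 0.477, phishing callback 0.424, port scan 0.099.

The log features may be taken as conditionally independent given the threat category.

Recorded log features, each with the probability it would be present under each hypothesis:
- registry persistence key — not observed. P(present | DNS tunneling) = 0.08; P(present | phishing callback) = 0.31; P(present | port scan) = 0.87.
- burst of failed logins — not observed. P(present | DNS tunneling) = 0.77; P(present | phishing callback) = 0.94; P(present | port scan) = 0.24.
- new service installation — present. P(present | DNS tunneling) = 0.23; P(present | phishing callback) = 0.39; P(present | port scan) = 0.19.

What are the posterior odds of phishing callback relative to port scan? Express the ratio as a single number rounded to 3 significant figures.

3.68

Unnormalized posterior weight (prior times the log feature likelihoods) for each of the two hypotheses (using 1 − P(present | H) for each absent log feature):
  phishing callback: 0.424 × (1 − 0.31) × (1 − 0.94) × 0.39 = 0.0068459
  port scan: 0.099 × (1 − 0.87) × (1 − 0.24) × 0.19 = 0.0018584
Odds(phishing callback : port scan) = 0.0068459 / 0.0018584 ≈ 3.68.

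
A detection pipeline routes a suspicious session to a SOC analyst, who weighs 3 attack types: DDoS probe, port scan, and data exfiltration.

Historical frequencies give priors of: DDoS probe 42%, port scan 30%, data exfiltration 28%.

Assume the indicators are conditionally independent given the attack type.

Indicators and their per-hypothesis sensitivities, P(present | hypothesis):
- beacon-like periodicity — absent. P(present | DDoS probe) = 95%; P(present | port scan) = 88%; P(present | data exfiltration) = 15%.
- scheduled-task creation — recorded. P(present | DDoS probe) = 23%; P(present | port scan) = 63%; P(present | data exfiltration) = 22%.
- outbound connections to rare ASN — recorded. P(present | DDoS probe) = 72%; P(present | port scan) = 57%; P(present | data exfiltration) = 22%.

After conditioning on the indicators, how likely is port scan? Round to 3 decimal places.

0.463

Multiply each prior by the joint likelihood of the indicator pattern (using 1 − P(present | H) for each absent indicator):
  DDoS probe: 0.42 × (1 − 0.95) × 0.23 × 0.72 = 0.0034776
  port scan: 0.30 × (1 − 0.88) × 0.63 × 0.57 = 0.012928
  data exfiltration: 0.28 × (1 − 0.15) × 0.22 × 0.22 = 0.011519
Normalizing constant Z = 0.0034776 + 0.012928 + 0.011519 = 0.027924.
P(port scan | evidence) = 0.012928 / 0.027924 ≈ 0.463.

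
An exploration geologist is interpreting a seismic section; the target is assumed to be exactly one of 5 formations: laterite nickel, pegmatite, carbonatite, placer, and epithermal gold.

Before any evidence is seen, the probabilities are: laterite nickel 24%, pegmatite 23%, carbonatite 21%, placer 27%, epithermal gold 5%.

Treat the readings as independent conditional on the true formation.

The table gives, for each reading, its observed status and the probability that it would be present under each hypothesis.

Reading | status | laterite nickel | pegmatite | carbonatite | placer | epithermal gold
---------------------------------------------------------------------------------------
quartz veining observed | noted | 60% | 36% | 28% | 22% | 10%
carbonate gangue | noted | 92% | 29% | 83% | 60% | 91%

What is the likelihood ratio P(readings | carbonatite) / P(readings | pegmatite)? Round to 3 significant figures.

2.23

Joint likelihood of the reading pattern under each hypothesis:
  carbonatite: 0.28 × 0.83 = 0.2324
  pegmatite: 0.36 × 0.29 = 0.1044
Bayes factor = 0.2324 / 0.1044 ≈ 2.23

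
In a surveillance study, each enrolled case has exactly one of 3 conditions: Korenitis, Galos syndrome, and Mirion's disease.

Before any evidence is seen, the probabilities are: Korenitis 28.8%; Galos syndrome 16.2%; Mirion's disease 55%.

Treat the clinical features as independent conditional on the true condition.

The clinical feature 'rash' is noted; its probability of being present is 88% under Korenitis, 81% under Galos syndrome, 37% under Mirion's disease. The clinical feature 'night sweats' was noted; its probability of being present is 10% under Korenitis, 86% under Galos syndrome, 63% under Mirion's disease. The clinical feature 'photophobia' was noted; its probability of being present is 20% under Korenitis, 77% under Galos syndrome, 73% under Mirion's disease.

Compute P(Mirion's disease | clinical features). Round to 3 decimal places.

Multiply each prior by the joint likelihood of the clinical feature pattern:
  Korenitis: 0.288 × 0.88 × 0.10 × 0.20 = 0.0050688
  Galos syndrome: 0.162 × 0.81 × 0.86 × 0.77 = 0.086894
  Mirion's disease: 0.550 × 0.37 × 0.63 × 0.73 = 0.09359
Marginal likelihood of the evidence = 0.18555.
P(Mirion's disease | evidence) = 0.09359 / 0.18555 ≈ 0.504.

0.504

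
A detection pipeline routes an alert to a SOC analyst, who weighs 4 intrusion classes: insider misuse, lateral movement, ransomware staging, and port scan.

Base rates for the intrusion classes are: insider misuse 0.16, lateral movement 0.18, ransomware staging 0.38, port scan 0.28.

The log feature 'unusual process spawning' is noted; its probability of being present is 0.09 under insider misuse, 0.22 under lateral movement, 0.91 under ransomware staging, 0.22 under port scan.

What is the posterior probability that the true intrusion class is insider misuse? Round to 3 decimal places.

0.031

For each hypothesis, the unnormalized posterior weight is prior × likelihood:
  insider misuse: 0.16 × 0.09 = 0.0144
  lateral movement: 0.18 × 0.22 = 0.0396
  ransomware staging: 0.38 × 0.91 = 0.3458
  port scan: 0.28 × 0.22 = 0.0616
The unnormalized weights sum to 0.4614.
P(insider misuse | evidence) = 0.0144 / 0.4614 ≈ 0.031.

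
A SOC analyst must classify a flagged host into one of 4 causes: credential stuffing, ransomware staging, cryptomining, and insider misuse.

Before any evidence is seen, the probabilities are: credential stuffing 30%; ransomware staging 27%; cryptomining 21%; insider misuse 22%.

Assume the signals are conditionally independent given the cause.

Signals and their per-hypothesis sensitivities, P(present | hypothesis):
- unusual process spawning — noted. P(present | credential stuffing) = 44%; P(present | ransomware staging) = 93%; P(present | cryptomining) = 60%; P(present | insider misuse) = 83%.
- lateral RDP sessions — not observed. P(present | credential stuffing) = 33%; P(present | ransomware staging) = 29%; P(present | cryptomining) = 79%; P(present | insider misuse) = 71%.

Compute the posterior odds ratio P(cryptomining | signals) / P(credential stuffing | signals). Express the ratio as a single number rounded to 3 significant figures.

0.299

The normalizing constant cancels in an odds ratio, so compute prior × likelihood for the two hypotheses only (using 1 − P(present | H) for each absent signal):
  cryptomining: 0.21 × 0.60 × (1 − 0.79) = 0.02646
  credential stuffing: 0.30 × 0.44 × (1 − 0.33) = 0.08844
Posterior odds = 0.02646 / 0.08844 ≈ 0.299.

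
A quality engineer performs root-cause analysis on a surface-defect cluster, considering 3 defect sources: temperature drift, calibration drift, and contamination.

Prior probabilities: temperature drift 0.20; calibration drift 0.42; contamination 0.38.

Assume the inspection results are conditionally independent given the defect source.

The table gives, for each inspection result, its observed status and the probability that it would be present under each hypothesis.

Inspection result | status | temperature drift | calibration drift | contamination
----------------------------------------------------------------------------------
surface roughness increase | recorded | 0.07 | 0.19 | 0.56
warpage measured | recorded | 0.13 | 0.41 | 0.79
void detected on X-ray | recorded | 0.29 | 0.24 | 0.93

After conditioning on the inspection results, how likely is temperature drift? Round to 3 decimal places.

0.003

For each hypothesis, the unnormalized posterior weight is prior × product of the inspection result likelihoods:
  temperature drift: 0.20 × 0.07 × 0.13 × 0.29 = 0.0005278
  calibration drift: 0.42 × 0.19 × 0.41 × 0.24 = 0.0078523
  contamination: 0.38 × 0.56 × 0.79 × 0.93 = 0.15634
Normalizing constant Z = 0.0005278 + 0.0078523 + 0.15634 = 0.16472.
P(temperature drift | evidence) = 0.0005278 / 0.16472 ≈ 0.003.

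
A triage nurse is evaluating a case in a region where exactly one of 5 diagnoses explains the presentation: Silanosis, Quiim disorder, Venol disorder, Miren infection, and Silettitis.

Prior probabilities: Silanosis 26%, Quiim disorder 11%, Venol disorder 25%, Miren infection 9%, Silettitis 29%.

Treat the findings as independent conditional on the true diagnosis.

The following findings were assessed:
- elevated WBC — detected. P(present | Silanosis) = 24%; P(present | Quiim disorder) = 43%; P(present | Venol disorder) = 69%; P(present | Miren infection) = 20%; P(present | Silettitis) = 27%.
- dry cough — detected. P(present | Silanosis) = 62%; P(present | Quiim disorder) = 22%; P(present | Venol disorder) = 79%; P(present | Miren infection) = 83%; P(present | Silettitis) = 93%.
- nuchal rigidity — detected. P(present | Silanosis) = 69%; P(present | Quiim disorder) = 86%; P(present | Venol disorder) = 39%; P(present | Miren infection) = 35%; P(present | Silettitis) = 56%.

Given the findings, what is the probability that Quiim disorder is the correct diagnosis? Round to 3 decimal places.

For each hypothesis, the unnormalized posterior weight is prior × product of the finding likelihoods:
  Silanosis: 0.26 × 0.24 × 0.62 × 0.69 = 0.026695
  Quiim disorder: 0.11 × 0.43 × 0.22 × 0.86 = 0.0089492
  Venol disorder: 0.25 × 0.69 × 0.79 × 0.39 = 0.053147
  Miren infection: 0.09 × 0.20 × 0.83 × 0.35 = 0.005229
  Silettitis: 0.29 × 0.27 × 0.93 × 0.56 = 0.040779
Normalizing constant Z = 0.026695 + 0.0089492 + 0.053147 + 0.005229 + 0.040779 = 0.1348.
P(Quiim disorder | evidence) = 0.0089492 / 0.1348 ≈ 0.066.

0.066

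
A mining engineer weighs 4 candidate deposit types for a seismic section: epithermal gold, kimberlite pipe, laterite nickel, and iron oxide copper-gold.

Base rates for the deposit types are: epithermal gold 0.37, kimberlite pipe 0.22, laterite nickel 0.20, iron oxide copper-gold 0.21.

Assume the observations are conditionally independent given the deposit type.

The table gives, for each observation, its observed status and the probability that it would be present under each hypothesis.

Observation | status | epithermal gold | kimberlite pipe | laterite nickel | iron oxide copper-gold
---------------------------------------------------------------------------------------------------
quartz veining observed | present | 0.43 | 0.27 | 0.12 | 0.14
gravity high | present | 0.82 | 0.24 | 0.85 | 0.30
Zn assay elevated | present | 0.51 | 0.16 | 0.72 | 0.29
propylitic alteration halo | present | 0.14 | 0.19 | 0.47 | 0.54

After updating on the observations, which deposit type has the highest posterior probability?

epithermal gold

Multiply each prior by the joint likelihood of the evidence pattern:
  epithermal gold: 0.37 × 0.43 × 0.82 × 0.51 × 0.14 = 0.009315
  kimberlite pipe: 0.22 × 0.27 × 0.24 × 0.16 × 0.19 = 0.00043338
  laterite nickel: 0.20 × 0.12 × 0.85 × 0.72 × 0.47 = 0.0069034
  iron oxide copper-gold: 0.21 × 0.14 × 0.30 × 0.29 × 0.54 = 0.0013812
Marginal likelihood of the evidence = 0.018033.
P(epithermal gold | evidence) ≈ 0.009315 / 0.018033 ≈ 0.517
P(kimberlite pipe | evidence) ≈ 0.00043338 / 0.018033 ≈ 0.024
P(laterite nickel | evidence) ≈ 0.0069034 / 0.018033 ≈ 0.383
P(iron oxide copper-gold | evidence) ≈ 0.0013812 / 0.018033 ≈ 0.077
The largest is 0.517, so epithermal gold is most probable.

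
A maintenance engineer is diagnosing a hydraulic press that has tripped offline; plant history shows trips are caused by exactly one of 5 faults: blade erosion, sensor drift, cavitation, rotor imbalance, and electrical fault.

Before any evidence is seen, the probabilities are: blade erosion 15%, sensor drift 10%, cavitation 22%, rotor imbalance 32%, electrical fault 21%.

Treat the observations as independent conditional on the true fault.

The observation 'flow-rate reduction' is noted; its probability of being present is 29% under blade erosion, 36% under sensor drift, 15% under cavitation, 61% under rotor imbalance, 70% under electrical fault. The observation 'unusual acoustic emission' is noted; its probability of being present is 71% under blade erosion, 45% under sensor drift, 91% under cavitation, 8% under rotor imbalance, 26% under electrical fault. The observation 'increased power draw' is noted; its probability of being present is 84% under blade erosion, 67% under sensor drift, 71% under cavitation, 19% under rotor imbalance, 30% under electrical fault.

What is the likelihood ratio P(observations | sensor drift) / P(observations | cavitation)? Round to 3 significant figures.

1.12

The Bayes factor is the ratio of the joint likelihoods of the evidence pattern under the two hypotheses.
  sensor drift: 0.36 × 0.45 × 0.67 = 0.10854
  cavitation: 0.15 × 0.91 × 0.71 = 0.096915
Bayes factor = 0.10854 / 0.096915 ≈ 1.12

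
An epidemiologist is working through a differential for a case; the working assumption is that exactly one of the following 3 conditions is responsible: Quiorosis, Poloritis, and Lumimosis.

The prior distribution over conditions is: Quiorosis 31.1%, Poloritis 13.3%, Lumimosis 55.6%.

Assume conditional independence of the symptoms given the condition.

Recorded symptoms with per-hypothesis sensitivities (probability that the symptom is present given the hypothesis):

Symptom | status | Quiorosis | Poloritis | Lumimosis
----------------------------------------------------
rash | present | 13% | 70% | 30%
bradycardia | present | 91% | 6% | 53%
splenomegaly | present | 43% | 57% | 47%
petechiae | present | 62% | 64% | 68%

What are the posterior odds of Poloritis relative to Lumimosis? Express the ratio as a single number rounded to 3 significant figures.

Unnormalized posterior weight (prior times the symptom likelihoods) for each of the two hypotheses:
  Poloritis: 0.133 × 0.70 × 0.06 × 0.57 × 0.64 = 0.0020378
  Lumimosis: 0.556 × 0.30 × 0.53 × 0.47 × 0.68 = 0.028254
Posterior odds = 0.0020378 / 0.028254 ≈ 0.0721.

0.0721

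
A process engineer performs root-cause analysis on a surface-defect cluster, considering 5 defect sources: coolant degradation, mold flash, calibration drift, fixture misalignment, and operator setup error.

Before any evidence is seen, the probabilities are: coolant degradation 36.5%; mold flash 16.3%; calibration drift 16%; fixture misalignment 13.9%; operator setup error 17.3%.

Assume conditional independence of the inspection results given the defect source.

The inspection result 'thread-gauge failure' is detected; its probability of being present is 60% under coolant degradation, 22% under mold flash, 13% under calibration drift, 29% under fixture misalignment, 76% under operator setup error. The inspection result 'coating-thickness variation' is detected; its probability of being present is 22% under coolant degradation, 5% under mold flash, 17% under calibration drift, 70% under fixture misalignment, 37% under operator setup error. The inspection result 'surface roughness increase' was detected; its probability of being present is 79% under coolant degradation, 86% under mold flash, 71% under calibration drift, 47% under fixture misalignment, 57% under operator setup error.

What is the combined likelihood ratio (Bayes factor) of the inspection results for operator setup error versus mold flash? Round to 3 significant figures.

Take the product of per-inspection result likelihoods under each hypothesis, then divide.
  operator setup error: 0.76 × 0.37 × 0.57 = 0.16028
  mold flash: 0.22 × 0.05 × 0.86 = 0.00946
Bayes factor = 0.16028 / 0.00946 ≈ 16.9

16.9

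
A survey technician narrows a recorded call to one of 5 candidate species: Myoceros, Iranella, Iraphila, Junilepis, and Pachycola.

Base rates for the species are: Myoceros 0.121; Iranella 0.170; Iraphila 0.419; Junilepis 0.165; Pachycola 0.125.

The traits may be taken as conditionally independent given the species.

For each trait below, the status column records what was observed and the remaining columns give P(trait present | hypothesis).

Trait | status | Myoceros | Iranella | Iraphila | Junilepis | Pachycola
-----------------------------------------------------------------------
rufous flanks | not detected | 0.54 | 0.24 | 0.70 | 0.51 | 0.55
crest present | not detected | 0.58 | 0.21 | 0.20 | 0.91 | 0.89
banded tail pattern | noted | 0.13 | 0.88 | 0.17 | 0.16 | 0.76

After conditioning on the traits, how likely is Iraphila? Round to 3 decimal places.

For each hypothesis, the unnormalized posterior weight is prior × product of the trait likelihoods (using 1 − P(present | H) for each absent trait):
  Myoceros: 0.121 × (1 − 0.54) × (1 − 0.58) × 0.13 = 0.003039
  Iranella: 0.170 × (1 − 0.24) × (1 − 0.21) × 0.88 = 0.08982
  Iraphila: 0.419 × (1 − 0.70) × (1 − 0.20) × 0.17 = 0.017095
  Junilepis: 0.165 × (1 − 0.51) × (1 − 0.91) × 0.16 = 0.0011642
  Pachycola: 0.125 × (1 − 0.55) × (1 − 0.89) × 0.76 = 0.0047025
Normalizing constant Z = 0.003039 + 0.08982 + 0.017095 + 0.0011642 + 0.0047025 = 0.11582.
P(Iraphila | evidence) = 0.017095 / 0.11582 ≈ 0.148.

0.148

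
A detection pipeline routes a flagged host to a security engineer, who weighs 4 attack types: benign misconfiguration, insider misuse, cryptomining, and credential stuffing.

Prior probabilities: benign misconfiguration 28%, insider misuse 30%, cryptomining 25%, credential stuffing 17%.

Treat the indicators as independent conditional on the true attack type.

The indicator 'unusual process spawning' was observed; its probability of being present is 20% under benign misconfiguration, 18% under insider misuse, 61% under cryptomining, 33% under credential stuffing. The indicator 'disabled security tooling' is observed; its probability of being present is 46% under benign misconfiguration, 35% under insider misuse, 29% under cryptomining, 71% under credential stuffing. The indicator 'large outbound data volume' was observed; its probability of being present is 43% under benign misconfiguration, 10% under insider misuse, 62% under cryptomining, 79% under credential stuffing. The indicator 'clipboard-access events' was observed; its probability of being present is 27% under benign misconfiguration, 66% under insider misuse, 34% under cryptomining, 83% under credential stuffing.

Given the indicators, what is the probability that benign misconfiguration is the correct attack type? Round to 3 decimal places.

0.075

For each hypothesis, the unnormalized posterior weight is prior × product of the indicator likelihoods:
  benign misconfiguration: 0.28 × 0.20 × 0.46 × 0.43 × 0.27 = 0.0029907
  insider misuse: 0.30 × 0.18 × 0.35 × 0.10 × 0.66 = 0.0012474
  cryptomining: 0.25 × 0.61 × 0.29 × 0.62 × 0.34 = 0.0093226
  credential stuffing: 0.17 × 0.33 × 0.71 × 0.79 × 0.83 = 0.026117
Normalizing constant Z = 0.0029907 + 0.0012474 + 0.0093226 + 0.026117 = 0.039678.
P(benign misconfiguration | evidence) = 0.0029907 / 0.039678 ≈ 0.075.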